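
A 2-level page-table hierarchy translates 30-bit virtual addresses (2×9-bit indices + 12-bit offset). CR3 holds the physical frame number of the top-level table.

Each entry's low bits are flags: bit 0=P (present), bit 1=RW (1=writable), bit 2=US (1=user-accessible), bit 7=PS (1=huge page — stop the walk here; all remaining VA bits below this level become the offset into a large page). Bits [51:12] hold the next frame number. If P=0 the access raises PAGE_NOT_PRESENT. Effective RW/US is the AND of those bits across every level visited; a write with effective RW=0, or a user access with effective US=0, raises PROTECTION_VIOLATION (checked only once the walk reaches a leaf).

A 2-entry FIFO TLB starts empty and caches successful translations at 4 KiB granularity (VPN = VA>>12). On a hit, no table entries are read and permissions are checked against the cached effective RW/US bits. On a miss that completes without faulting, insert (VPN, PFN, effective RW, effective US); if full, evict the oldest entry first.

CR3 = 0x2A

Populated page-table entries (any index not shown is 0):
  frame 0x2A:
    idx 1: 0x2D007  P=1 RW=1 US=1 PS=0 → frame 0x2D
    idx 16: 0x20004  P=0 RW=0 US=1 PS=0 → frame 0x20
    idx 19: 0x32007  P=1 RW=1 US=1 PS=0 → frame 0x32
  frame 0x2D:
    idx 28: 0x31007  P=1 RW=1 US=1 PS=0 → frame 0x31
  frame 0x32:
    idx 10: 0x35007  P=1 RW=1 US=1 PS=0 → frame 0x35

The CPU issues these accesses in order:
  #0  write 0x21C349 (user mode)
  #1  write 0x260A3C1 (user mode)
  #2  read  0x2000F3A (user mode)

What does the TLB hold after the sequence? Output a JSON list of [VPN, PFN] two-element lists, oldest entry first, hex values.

Per-access translation:
#0 VA=0x21C349 (w,user):
  L0 @0x2A[1] → 0x2D007  P=1,RW=1,US=1,PS=0
  L1 @0x2D[28] → 0x31007  P=1,RW=1,US=1,PS=0
  → PA=0x31349  (2 entries read)
#1 VA=0x260A3C1 (w,user):
  L0 @0x2A[19] → 0x32007  P=1,RW=1,US=1,PS=0
  L1 @0x32[10] → 0x35007  P=1,RW=1,US=1,PS=0
  → PA=0x353C1  (2 entries read)
#2 VA=0x2000F3A (r,user):
  L0 @0x2A[16] → 0x20004  P=0,RW=0,US=1,PS=0
  ✗ PAGE_NOT_PRESENT  [1 reads]

TLB: [["0x21C", "0x31"], ["0x260A", "0x35"]]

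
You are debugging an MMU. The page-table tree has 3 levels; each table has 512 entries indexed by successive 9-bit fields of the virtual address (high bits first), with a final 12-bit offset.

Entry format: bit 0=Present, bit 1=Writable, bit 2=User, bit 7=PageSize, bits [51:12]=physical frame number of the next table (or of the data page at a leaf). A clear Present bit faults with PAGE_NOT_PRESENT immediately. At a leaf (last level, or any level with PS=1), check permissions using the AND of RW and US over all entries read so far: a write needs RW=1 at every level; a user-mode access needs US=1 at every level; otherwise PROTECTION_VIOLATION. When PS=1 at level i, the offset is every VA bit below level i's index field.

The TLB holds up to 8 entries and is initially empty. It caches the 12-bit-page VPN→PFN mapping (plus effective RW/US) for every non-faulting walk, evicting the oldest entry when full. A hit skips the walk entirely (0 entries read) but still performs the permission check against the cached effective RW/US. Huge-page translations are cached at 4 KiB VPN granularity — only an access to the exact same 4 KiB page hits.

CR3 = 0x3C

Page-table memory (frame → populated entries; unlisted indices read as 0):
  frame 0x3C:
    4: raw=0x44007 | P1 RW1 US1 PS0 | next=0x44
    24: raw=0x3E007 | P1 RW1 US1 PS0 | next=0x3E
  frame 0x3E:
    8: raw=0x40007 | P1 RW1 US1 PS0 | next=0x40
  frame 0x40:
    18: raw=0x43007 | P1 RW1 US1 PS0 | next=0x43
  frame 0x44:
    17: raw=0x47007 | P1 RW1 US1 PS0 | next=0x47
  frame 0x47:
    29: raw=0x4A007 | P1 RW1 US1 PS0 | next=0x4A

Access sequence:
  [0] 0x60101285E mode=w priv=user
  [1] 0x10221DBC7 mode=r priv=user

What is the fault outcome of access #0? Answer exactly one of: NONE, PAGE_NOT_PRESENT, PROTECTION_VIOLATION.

Trace:
#0 VA=0x60101285E (w,user):
  [0] read 0x3C idx=24: raw=0x3E007 flags P=1 W=1 U=1 S=0
  [1] read 0x3E idx=8: raw=0x40007 flags P=1 W=1 U=1 S=0
  [2] read 0x40 idx=18: raw=0x43007 flags P=1 W=1 U=1 S=0
  → PA=0x4385E  (3 entries read)
#1 VA=0x10221DBC7 (r,user):
  [0] read 0x3C idx=4: raw=0x44007 flags P=1 W=1 U=1 S=0
  [1] read 0x44 idx=17: raw=0x47007 flags P=1 W=1 U=1 S=0
  [2] read 0x47 idx=29: raw=0x4A007 flags P=1 W=1 U=1 S=0
  → PA=0x4ABC7  (3 entries read)

Access #0 fault: NONE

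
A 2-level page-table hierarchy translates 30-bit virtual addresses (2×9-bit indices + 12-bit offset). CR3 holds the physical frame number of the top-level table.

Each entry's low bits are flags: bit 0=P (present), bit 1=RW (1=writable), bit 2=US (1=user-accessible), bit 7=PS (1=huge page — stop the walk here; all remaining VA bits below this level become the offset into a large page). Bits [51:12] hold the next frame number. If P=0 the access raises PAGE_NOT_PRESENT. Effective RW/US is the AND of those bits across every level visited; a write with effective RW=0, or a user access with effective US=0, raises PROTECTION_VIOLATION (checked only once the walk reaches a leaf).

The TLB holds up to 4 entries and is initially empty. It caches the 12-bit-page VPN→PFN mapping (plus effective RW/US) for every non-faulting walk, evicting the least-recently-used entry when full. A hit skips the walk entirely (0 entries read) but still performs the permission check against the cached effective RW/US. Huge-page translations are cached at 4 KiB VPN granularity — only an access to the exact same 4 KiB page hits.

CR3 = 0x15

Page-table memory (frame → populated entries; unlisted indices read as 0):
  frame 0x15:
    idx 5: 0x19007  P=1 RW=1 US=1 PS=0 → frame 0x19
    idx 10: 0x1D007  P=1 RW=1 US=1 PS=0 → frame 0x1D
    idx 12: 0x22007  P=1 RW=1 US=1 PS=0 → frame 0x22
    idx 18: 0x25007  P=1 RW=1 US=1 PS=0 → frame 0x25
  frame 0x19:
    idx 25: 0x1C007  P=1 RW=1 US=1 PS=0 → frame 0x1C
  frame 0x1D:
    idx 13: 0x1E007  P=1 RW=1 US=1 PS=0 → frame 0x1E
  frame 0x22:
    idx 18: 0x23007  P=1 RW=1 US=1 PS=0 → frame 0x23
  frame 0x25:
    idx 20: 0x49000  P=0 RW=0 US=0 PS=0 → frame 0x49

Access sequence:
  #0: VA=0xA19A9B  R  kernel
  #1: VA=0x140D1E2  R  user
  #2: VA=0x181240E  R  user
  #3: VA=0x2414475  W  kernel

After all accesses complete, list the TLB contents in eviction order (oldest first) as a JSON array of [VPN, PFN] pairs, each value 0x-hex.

Trace:
#0 VA=0xA19A9B (r,kernel):
  L0 @0x15[5] → 0x19007  P=1,RW=1,US=1,PS=0
  L1 @0x19[25] → 0x1C007  P=1,RW=1,US=1,PS=0
  → PA=0x1CA9B  (2 entries read)
#1 VA=0x140D1E2 (r,user):
  L0 @0x15[10] → 0x1D007  P=1,RW=1,US=1,PS=0
  L1 @0x1D[13] → 0x1E007  P=1,RW=1,US=1,PS=0
  → PA=0x1E1E2  (2 entries read)
#2 VA=0x181240E (r,user):
  L0 @0x15[12] → 0x22007  P=1,RW=1,US=1,PS=0
  L1 @0x22[18] → 0x23007  P=1,RW=1,US=1,PS=0
  → PA=0x2340E  (2 entries read)
#3 VA=0x2414475 (w,kernel):
  L0 @0x15[18] → 0x25007  P=1,RW=1,US=1,PS=0
  L1 @0x25[20] → 0x49000  P=0,RW=0,US=0,PS=0
  ⇒ fault: PAGE_NOT_PRESENT  — 2 lookups

TLB: [["0xA19", "0x1C"], ["0x140D", "0x1E"], ["0x1812", "0x23"]]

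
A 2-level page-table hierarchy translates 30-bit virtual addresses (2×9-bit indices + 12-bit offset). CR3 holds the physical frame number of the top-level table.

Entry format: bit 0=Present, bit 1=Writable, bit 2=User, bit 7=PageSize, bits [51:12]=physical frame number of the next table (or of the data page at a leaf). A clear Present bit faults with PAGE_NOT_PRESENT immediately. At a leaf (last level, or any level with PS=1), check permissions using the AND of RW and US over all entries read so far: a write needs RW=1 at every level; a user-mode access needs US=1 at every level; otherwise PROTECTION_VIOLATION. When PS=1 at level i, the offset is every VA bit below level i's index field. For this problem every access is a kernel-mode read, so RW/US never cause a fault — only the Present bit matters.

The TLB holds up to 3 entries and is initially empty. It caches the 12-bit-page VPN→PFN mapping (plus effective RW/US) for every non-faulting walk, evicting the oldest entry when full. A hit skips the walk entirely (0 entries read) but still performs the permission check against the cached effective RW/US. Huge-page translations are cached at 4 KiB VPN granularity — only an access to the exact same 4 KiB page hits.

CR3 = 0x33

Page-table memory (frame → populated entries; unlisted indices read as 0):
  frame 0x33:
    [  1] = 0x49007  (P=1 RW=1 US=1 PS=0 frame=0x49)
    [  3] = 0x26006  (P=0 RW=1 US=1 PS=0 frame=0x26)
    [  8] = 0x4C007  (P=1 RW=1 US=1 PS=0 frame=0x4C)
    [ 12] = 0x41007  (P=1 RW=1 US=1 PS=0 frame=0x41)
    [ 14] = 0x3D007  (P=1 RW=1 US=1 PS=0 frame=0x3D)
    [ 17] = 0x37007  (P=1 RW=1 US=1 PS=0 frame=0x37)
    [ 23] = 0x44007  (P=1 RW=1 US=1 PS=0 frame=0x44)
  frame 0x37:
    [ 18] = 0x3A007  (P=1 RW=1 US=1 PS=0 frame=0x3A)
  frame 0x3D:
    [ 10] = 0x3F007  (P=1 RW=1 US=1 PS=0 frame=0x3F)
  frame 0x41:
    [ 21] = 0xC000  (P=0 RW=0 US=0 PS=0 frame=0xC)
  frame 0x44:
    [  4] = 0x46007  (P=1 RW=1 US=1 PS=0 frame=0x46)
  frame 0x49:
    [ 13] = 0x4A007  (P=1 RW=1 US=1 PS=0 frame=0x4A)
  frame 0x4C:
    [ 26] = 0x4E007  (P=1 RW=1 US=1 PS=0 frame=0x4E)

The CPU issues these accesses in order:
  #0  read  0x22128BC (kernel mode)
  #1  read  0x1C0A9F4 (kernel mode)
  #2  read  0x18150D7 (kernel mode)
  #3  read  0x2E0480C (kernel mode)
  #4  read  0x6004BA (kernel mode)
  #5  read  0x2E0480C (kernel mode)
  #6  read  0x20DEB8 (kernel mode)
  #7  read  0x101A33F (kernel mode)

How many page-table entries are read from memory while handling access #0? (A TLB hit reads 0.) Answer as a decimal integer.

Per-access translation:
#0 VA=0x22128BC (r,kernel):
  lvl0: tbl 0x33, slot 17 ⇒ 0x37007 (P1/RW1/US1/PS0)
  lvl1: tbl 0x37, slot 18 ⇒ 0x3A007 (P1/RW1/US1/PS0)
  → PA=0x3A8BC  (2 entries read)
#1 VA=0x1C0A9F4 (r,kernel):
  lvl0: tbl 0x33, slot 14 ⇒ 0x3D007 (P1/RW1/US1/PS0)
  lvl1: tbl 0x3D, slot 10 ⇒ 0x3F007 (P1/RW1/US1/PS0)
  → PA=0x3F9F4  (2 entries read)
#2 VA=0x18150D7 (r,kernel):
  lvl0: tbl 0x33, slot 12 ⇒ 0x41007 (P1/RW1/US1/PS0)
  lvl1: tbl 0x41, slot 21 ⇒ 0xC000 (P0/RW0/US0/PS0)
  ✗ PAGE_NOT_PRESENT  [2 reads]
#3 VA=0x2E0480C (r,kernel):
  lvl0: tbl 0x33, slot 23 ⇒ 0x44007 (P1/RW1/US1/PS0)
  lvl1: tbl 0x44, slot 4 ⇒ 0x46007 (P1/RW1/US1/PS0)
  → PA=0x4680C  (2 entries read)
#4 VA=0x6004BA (r,kernel):
  lvl0: tbl 0x33, slot 3 ⇒ 0x26006 (P0/RW1/US1/PS0)
  ✗ PAGE_NOT_PRESENT  [1 reads]
#5 VA=0x2E0480C (r,kernel):
  TLB hit vpn=0x2E04 → PA=0x4680C
#6 VA=0x20DEB8 (r,kernel):
  lvl0: tbl 0x33, slot 1 ⇒ 0x49007 (P1/RW1/US1/PS0)
  lvl1: tbl 0x49, slot 13 ⇒ 0x4A007 (P1/RW1/US1/PS0)
  → PA=0x4AEB8  (2 entries read)
#7 VA=0x101A33F (r,kernel):
  lvl0: tbl 0x33, slot 8 ⇒ 0x4C007 (P1/RW1/US1/PS0)
  lvl1: tbl 0x4C, slot 26 ⇒ 0x4E007 (P1/RW1/US1/PS0)
  → PA=0x4E33F  (2 entries read)

Entries read for #0: 2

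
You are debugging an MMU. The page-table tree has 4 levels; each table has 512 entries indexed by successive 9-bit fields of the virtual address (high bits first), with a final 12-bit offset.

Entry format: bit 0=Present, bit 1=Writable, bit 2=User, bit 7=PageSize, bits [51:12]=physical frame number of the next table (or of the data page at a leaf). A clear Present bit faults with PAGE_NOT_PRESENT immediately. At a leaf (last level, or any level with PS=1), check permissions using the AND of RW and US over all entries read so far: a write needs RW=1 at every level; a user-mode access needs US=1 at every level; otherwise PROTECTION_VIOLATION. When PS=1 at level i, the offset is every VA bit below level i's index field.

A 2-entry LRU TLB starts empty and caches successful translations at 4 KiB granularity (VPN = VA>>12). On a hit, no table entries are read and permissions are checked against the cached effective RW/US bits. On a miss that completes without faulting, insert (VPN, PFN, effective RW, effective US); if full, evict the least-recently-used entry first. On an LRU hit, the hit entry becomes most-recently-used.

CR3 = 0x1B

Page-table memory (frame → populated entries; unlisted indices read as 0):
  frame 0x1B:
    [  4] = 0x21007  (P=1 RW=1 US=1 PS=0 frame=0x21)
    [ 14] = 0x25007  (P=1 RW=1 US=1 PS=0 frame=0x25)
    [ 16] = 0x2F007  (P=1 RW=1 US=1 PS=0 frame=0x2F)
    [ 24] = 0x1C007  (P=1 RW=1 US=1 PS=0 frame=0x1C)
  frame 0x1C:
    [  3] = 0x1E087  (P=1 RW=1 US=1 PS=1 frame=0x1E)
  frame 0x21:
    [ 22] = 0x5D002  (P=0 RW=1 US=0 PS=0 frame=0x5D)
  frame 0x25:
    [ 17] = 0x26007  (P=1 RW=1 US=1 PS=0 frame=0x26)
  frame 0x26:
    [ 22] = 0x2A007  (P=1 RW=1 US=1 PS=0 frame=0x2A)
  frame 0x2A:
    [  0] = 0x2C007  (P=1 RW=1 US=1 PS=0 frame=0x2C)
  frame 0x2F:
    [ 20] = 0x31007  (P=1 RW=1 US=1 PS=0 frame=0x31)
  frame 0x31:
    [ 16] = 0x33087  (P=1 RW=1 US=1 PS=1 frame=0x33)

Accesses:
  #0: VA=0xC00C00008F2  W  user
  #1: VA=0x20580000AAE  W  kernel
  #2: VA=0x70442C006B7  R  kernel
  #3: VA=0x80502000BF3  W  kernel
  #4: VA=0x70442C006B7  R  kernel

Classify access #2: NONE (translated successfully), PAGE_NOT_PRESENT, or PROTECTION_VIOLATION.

Trace:
#0 VA=0xC00C00008F2 (w,user):
  L0: frame=0x1B idx=24 entry=0x1C007 [P=1 RW=1 US=1 PS=0]
  L1: frame=0x1C idx=3 entry=0x1E087 [P=1 RW=1 US=1 PS=1]
  → PA=0x1E8F2 (huge @L1)  (2 entries read)
#1 VA=0x20580000AAE (w,kernel):
  L0: frame=0x1B idx=4 entry=0x21007 [P=1 RW=1 US=1 PS=0]
  L1: frame=0x21 idx=22 entry=0x5D002 [P=0 RW=1 US=0 PS=0]
  → PAGE_NOT_PRESENT  (2 entries read)
#2 VA=0x70442C006B7 (r,kernel):
  L0: frame=0x1B idx=14 entry=0x25007 [P=1 RW=1 US=1 PS=0]
  L1: frame=0x25 idx=17 entry=0x26007 [P=1 RW=1 US=1 PS=0]
  L2: frame=0x26 idx=22 entry=0x2A007 [P=1 RW=1 US=1 PS=0]
  L3: frame=0x2A idx=0 entry=0x2C007 [P=1 RW=1 US=1 PS=0]
  → PA=0x2C6B7  (4 entries read)
#3 VA=0x80502000BF3 (w,kernel):
  L0: frame=0x1B idx=16 entry=0x2F007 [P=1 RW=1 US=1 PS=0]
  L1: frame=0x2F idx=20 entry=0x31007 [P=1 RW=1 US=1 PS=0]
  L2: frame=0x31 idx=16 entry=0x33087 [P=1 RW=1 US=1 PS=1]
  → PA=0x33BF3 (huge @L2)  (3 entries read)
#4 VA=0x70442C006B7 (r,kernel):
  TLB hit vpn=0x70442C00 → PA=0x2C6B7

Access #2 fault: NONE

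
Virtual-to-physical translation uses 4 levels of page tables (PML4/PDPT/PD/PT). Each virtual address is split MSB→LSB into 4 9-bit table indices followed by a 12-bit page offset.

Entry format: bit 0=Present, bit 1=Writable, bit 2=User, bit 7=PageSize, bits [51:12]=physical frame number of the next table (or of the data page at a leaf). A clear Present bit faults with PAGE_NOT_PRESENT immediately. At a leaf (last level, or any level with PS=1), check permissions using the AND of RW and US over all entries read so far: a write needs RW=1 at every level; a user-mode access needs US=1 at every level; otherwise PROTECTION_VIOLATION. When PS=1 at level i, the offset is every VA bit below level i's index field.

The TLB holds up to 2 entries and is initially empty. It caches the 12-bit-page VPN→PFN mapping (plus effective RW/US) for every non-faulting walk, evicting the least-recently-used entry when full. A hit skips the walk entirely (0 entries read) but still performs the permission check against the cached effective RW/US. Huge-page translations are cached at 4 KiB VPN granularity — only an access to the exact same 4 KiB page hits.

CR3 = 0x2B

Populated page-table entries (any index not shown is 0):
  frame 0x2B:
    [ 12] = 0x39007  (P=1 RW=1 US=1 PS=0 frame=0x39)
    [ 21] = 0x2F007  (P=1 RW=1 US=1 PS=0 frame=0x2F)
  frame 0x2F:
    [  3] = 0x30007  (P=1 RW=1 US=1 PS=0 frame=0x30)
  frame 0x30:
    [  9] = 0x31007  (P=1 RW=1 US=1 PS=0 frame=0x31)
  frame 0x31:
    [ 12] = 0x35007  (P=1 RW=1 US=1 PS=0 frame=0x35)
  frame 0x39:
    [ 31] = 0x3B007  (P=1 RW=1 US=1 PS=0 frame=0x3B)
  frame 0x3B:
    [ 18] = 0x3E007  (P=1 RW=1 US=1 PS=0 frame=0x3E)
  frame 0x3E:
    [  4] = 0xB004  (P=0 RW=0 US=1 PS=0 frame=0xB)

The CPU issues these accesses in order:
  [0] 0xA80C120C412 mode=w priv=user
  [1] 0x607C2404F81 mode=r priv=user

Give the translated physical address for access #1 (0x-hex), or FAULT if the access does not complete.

Trace:
#0 VA=0xA80C120C412 (w,user):
  [0] read 0x2B idx=21: raw=0x2F007 flags P=1 W=1 U=1 S=0
  [1] read 0x2F idx=3: raw=0x30007 flags P=1 W=1 U=1 S=0
  [2] read 0x30 idx=9: raw=0x31007 flags P=1 W=1 U=1 S=0
  [3] read 0x31 idx=12: raw=0x35007 flags P=1 W=1 U=1 S=0
  → PA=0x35412  (4 entries read)
#1 VA=0x607C2404F81 (r,user):
  [0] read 0x2B idx=12: raw=0x39007 flags P=1 W=1 U=1 S=0
  [1] read 0x39 idx=31: raw=0x3B007 flags P=1 W=1 U=1 S=0
  [2] read 0x3B idx=18: raw=0x3E007 flags P=1 W=1 U=1 S=0
  [3] read 0x3E idx=4: raw=0xB004 flags P=0 W=0 U=1 S=0
  ⇒ fault: PAGE_NOT_PRESENT  — 4 lookups

Access #1 PA: FAULT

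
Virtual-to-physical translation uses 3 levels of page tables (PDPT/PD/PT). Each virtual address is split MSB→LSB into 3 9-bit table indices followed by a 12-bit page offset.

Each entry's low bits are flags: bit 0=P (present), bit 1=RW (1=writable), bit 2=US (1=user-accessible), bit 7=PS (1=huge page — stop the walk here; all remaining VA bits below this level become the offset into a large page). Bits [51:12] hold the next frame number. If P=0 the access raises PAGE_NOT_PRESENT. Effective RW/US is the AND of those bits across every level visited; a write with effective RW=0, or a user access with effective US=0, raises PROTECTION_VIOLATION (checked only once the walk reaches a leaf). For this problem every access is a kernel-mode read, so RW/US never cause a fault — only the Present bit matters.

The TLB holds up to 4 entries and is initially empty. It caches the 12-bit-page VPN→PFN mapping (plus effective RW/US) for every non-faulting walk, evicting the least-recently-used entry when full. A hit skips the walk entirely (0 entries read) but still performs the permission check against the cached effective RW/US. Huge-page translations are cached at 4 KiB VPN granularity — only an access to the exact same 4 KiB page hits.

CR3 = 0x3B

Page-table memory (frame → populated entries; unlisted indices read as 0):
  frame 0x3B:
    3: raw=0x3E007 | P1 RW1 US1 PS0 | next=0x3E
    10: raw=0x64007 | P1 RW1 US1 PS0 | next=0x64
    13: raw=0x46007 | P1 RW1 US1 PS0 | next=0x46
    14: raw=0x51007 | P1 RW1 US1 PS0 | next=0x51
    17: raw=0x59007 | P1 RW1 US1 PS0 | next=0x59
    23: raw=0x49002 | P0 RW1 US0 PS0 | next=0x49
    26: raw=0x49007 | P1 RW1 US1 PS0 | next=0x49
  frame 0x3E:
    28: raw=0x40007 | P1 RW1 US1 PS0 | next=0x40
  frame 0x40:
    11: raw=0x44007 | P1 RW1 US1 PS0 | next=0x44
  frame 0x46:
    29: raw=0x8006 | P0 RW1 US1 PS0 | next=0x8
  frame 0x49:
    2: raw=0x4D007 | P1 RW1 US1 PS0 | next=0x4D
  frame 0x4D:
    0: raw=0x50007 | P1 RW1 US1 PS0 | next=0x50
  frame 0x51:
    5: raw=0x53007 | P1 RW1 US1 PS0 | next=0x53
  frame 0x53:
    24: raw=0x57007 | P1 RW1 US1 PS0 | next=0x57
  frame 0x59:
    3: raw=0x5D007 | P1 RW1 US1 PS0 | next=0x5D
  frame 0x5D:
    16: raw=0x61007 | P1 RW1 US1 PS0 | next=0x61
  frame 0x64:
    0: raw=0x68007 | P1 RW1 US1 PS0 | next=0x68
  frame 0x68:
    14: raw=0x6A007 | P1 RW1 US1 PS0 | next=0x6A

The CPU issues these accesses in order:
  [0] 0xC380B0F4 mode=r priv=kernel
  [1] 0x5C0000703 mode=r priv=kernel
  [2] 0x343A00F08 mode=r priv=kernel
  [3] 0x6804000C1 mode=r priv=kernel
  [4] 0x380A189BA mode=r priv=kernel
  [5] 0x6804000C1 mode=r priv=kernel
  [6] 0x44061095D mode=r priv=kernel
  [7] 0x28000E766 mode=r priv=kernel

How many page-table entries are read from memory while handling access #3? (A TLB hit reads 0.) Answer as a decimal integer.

Per-access translation:
#0 VA=0xC380B0F4 (r,kernel):
  [0] read 0x3B idx=3: raw=0x3E007 flags P=1 W=1 U=1 S=0
  [1] read 0x3E idx=28: raw=0x40007 flags P=1 W=1 U=1 S=0
  [2] read 0x40 idx=11: raw=0x44007 flags P=1 W=1 U=1 S=0
  ✓ 0x440F4  — 3 lookups
#1 VA=0x5C0000703 (r,kernel):
  [0] read 0x3B idx=23: raw=0x49002 flags P=0 W=1 U=0 S=0
  → PAGE_NOT_PRESENT  (1 entries read)
#2 VA=0x343A00F08 (r,kernel):
  [0] read 0x3B idx=13: raw=0x46007 flags P=1 W=1 U=1 S=0
  [1] read 0x46 idx=29: raw=0x8006 flags P=0 W=1 U=1 S=0
  → PAGE_NOT_PRESENT  (2 entries read)
#3 VA=0x6804000C1 (r,kernel):
  [0] read 0x3B idx=26: raw=0x49007 flags P=1 W=1 U=1 S=0
  [1] read 0x49 idx=2: raw=0x4D007 flags P=1 W=1 U=1 S=0
  [2] read 0x4D idx=0: raw=0x50007 flags P=1 W=1 U=1 S=0
  ✓ 0x500C1  — 3 lookups
#4 VA=0x380A189BA (r,kernel):
  [0] read 0x3B idx=14: raw=0x51007 flags P=1 W=1 U=1 S=0
  [1] read 0x51 idx=5: raw=0x53007 flags P=1 W=1 U=1 S=0
  [2] read 0x53 idx=24: raw=0x57007 flags P=1 W=1 U=1 S=0
  ✓ 0x579BA  — 3 lookups
#5 VA=0x6804000C1 (r,kernel):
  TLB hit vpn=0x680400 → PA=0x500C1
#6 VA=0x44061095D (r,kernel):
  [0] read 0x3B idx=17: raw=0x59007 flags P=1 W=1 U=1 S=0
  [1] read 0x59 idx=3: raw=0x5D007 flags P=1 W=1 U=1 S=0
  [2] read 0x5D idx=16: raw=0x61007 flags P=1 W=1 U=1 S=0
  ✓ 0x6195D  — 3 lookups
#7 VA=0x28000E766 (r,kernel):
  [0] read 0x3B idx=10: raw=0x64007 flags P=1 W=1 U=1 S=0
  [1] read 0x64 idx=0: raw=0x68007 flags P=1 W=1 U=1 S=0
  [2] read 0x68 idx=14: raw=0x6A007 flags P=1 W=1 U=1 S=0
  ✓ 0x6A766  — 3 lookups

Entries read for #3: 3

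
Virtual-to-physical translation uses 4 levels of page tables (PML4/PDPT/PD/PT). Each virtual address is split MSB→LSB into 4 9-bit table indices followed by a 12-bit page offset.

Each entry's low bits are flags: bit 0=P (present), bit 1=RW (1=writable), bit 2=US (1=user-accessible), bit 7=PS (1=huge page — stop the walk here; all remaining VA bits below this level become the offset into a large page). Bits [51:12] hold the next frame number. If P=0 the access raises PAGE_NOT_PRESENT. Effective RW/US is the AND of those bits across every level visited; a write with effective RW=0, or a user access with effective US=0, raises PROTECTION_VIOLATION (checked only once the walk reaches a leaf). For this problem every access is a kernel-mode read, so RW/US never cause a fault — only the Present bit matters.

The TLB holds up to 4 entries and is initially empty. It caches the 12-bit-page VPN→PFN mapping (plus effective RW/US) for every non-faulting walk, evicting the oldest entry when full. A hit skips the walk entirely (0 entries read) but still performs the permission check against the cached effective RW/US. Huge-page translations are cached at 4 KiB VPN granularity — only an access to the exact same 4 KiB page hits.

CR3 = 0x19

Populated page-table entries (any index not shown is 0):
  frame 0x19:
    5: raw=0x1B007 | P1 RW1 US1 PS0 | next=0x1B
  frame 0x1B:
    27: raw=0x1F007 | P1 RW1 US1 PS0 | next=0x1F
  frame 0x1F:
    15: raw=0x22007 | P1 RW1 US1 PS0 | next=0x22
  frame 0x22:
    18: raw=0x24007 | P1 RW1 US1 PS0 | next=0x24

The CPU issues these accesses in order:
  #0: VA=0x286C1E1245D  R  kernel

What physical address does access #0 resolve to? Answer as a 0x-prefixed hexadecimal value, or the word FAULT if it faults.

Walk each access:
#0 VA=0x286C1E1245D (r,kernel):
  [0] read 0x19 idx=5: raw=0x1B007 flags P=1 W=1 U=1 S=0
  [1] read 0x1B idx=27: raw=0x1F007 flags P=1 W=1 U=1 S=0
  [2] read 0x1F idx=15: raw=0x22007 flags P=1 W=1 U=1 S=0
  [3] read 0x22 idx=18: raw=0x24007 flags P=1 W=1 U=1 S=0
  ⇒ phys 0x2445D  [4 reads]

Access #0 PA: 0x2445D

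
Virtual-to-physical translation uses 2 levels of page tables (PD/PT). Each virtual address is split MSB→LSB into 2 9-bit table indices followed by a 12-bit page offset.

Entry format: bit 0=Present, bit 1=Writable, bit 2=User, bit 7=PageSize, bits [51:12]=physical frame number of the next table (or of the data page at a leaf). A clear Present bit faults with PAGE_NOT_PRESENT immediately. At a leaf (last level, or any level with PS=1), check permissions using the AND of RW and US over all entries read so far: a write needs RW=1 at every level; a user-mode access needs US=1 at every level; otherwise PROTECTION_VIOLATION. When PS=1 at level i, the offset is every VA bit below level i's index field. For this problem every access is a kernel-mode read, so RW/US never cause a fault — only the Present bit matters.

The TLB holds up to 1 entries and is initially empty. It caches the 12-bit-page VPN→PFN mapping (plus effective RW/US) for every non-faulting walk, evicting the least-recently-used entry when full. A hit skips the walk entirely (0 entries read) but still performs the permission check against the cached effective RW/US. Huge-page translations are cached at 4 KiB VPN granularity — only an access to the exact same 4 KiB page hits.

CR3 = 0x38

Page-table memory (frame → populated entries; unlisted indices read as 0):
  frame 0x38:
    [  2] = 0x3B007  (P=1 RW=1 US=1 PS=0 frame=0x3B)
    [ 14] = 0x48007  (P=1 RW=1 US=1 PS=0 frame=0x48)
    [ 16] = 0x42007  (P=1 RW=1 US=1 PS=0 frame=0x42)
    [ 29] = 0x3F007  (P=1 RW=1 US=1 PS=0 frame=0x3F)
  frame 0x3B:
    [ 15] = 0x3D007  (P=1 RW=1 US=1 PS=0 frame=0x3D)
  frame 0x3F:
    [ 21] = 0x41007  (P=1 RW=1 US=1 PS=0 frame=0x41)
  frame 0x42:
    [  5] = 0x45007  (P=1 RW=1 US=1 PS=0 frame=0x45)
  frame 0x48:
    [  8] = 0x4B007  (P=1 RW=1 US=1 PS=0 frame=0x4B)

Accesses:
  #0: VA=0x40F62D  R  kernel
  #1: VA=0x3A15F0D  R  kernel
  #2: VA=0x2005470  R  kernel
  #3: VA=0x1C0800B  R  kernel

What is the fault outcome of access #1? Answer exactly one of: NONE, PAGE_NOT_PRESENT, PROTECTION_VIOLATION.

Trace:
#0 VA=0x40F62D (r,kernel):
  L0 @0x38[2] → 0x3B007  P=1,RW=1,US=1,PS=0
  L1 @0x3B[15] → 0x3D007  P=1,RW=1,US=1,PS=0
  → PA=0x3D62D  (2 entries read)
#1 VA=0x3A15F0D (r,kernel):
  L0 @0x38[29] → 0x3F007  P=1,RW=1,US=1,PS=0
  L1 @0x3F[21] → 0x41007  P=1,RW=1,US=1,PS=0
  → PA=0x41F0D  (2 entries read)
#2 VA=0x2005470 (r,kernel):
  L0 @0x38[16] → 0x42007  P=1,RW=1,US=1,PS=0
  L1 @0x42[5] → 0x45007  P=1,RW=1,US=1,PS=0
  → PA=0x45470  (2 entries read)
#3 VA=0x1C0800B (r,kernel):
  L0 @0x38[14] → 0x48007  P=1,RW=1,US=1,PS=0
  L1 @0x48[8] → 0x4B007  P=1,RW=1,US=1,PS=0
  → PA=0x4B00B  (2 entries read)

Access #1 fault: NONE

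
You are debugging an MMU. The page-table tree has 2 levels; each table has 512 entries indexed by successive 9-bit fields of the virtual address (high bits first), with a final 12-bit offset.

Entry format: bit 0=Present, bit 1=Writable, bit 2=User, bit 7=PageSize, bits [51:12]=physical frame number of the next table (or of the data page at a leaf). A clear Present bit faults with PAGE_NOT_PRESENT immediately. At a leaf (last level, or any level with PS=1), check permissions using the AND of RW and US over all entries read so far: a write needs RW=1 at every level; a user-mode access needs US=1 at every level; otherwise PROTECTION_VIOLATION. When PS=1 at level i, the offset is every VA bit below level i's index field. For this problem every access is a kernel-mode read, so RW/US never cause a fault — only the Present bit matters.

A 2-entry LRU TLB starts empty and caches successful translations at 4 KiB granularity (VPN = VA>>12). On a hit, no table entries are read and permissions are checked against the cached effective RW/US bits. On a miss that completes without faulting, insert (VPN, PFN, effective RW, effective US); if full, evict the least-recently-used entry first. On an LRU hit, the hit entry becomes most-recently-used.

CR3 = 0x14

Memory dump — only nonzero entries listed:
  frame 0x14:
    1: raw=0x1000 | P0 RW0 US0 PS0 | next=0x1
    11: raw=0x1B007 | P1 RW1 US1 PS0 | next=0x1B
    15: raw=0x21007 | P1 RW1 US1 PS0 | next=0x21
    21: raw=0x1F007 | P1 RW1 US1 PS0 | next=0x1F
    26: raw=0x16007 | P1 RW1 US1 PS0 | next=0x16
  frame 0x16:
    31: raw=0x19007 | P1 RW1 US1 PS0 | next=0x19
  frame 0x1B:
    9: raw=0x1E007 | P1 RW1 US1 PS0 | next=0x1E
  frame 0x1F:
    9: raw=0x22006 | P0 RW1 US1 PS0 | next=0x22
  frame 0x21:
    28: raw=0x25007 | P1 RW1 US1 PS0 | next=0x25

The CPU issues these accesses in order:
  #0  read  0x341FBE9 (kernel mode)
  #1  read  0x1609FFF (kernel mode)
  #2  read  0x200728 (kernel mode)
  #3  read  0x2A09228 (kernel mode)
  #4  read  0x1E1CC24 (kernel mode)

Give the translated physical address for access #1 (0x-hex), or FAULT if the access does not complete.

Per-access translation:
#0 VA=0x341FBE9 (r,kernel):
  L0 @0x14[26] → 0x16007  P=1,RW=1,US=1,PS=0
  L1 @0x16[31] → 0x19007  P=1,RW=1,US=1,PS=0
  ✓ 0x19BE9  — 2 lookups
#1 VA=0x1609FFF (r,kernel):
  L0 @0x14[11] → 0x1B007  P=1,RW=1,US=1,PS=0
  L1 @0x1B[9] → 0x1E007  P=1,RW=1,US=1,PS=0
  ✓ 0x1EFFF  — 2 lookups
#2 VA=0x200728 (r,kernel):
  L0 @0x14[1] → 0x1000  P=0,RW=0,US=0,PS=0
  ✗ PAGE_NOT_PRESENT  [1 reads]
#3 VA=0x2A09228 (r,kernel):
  L0 @0x14[21] → 0x1F007  P=1,RW=1,US=1,PS=0
  L1 @0x1F[9] → 0x22006  P=0,RW=1,US=1,PS=0
  ✗ PAGE_NOT_PRESENT  [2 reads]
#4 VA=0x1E1CC24 (r,kernel):
  L0 @0x14[15] → 0x21007  P=1,RW=1,US=1,PS=0
  L1 @0x21[28] → 0x25007  P=1,RW=1,US=1,PS=0
  ✓ 0x25C24  — 2 lookups

Access #1 PA: 0x1EFFF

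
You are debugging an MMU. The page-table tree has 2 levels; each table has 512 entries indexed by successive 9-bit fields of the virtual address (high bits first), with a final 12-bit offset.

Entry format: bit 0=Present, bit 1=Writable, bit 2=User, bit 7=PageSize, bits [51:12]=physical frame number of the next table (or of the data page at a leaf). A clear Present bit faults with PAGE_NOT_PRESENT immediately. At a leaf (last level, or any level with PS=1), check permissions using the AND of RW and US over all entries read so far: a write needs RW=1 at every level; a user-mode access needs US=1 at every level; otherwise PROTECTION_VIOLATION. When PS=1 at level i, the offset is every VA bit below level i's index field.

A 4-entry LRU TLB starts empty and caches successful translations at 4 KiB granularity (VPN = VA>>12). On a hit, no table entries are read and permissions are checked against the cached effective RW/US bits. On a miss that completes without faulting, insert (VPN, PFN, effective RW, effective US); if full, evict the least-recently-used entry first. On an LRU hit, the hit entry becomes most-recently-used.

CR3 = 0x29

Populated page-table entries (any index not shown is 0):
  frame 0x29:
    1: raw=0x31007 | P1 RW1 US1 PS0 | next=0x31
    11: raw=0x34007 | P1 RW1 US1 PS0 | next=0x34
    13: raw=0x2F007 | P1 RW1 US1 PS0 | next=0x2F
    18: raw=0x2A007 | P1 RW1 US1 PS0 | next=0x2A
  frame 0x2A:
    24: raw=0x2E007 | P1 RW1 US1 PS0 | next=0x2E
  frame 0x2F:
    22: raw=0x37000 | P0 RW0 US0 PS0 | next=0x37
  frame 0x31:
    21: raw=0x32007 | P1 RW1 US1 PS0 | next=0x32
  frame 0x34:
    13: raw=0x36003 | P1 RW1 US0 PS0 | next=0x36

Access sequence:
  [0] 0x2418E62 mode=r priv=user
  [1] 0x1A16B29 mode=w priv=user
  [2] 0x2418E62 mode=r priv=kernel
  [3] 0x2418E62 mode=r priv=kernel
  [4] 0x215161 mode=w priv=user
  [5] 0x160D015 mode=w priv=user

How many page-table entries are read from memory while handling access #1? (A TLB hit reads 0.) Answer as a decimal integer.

Walk each access:
#0 VA=0x2418E62 (r,user):
  L0: frame=0x29 idx=18 entry=0x2A007 [P=1 RW=1 US=1 PS=0]
  L1: frame=0x2A idx=24 entry=0x2E007 [P=1 RW=1 US=1 PS=0]
  → PA=0x2EE62  (2 entries read)
#1 VA=0x1A16B29 (w,user):
  L0: frame=0x29 idx=13 entry=0x2F007 [P=1 RW=1 US=1 PS=0]
  L1: frame=0x2F idx=22 entry=0x37000 [P=0 RW=0 US=0 PS=0]
  ✗ PAGE_NOT_PRESENT  [2 reads]
#2 VA=0x2418E62 (r,kernel):
  TLB hit vpn=0x2418 → PA=0x2EE62
#3 VA=0x2418E62 (r,kernel):
  TLB hit vpn=0x2418 → PA=0x2EE62
#4 VA=0x215161 (w,user):
  L0: frame=0x29 idx=1 entry=0x31007 [P=1 RW=1 US=1 PS=0]
  L1: frame=0x31 idx=21 entry=0x32007 [P=1 RW=1 US=1 PS=0]
  → PA=0x32161  (2 entries read)
#5 VA=0x160D015 (w,user):
  L0: frame=0x29 idx=11 entry=0x34007 [P=1 RW=1 US=1 PS=0]
  L1: frame=0x34 idx=13 entry=0x36003 [P=1 RW=1 US=0 PS=0]
  ✗ PROTECTION_VIOLATION  [2 reads]

Entries read for #1: 2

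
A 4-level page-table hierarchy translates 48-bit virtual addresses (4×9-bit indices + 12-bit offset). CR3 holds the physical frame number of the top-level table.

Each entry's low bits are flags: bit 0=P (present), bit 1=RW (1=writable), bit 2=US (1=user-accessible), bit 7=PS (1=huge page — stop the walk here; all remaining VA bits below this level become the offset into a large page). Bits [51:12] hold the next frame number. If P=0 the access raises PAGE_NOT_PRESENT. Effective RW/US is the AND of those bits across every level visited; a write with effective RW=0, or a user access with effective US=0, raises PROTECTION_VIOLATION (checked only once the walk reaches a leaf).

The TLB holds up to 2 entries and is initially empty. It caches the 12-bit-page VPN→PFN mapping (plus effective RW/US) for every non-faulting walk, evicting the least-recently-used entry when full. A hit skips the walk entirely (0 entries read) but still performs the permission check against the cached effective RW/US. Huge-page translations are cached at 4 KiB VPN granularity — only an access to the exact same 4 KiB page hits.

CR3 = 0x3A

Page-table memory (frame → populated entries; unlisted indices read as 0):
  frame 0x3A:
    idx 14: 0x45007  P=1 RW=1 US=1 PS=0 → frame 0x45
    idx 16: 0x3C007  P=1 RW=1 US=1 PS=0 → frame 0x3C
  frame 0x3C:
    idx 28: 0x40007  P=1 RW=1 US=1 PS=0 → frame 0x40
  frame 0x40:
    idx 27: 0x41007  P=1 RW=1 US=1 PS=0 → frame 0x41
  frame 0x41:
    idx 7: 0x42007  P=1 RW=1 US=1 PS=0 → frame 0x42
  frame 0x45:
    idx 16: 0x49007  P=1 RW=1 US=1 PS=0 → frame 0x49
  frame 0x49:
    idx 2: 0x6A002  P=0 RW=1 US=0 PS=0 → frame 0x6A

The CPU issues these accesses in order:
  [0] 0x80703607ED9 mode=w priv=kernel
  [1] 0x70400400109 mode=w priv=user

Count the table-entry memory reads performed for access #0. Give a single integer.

Walk each access:
#0 VA=0x80703607ED9 (w,kernel):
  L0: frame=0x3A idx=16 entry=0x3C007 [P=1 RW=1 US=1 PS=0]
  L1: frame=0x3C idx=28 entry=0x40007 [P=1 RW=1 US=1 PS=0]
  L2: frame=0x40 idx=27 entry=0x41007 [P=1 RW=1 US=1 PS=0]
  L3: frame=0x41 idx=7 entry=0x42007 [P=1 RW=1 US=1 PS=0]
  ✓ 0x42ED9  — 4 lookups
#1 VA=0x70400400109 (w,user):
  L0: frame=0x3A idx=14 entry=0x45007 [P=1 RW=1 US=1 PS=0]
  L1: frame=0x45 idx=16 entry=0x49007 [P=1 RW=1 US=1 PS=0]
  L2: frame=0x49 idx=2 entry=0x6A002 [P=0 RW=1 US=0 PS=0]
  → PAGE_NOT_PRESENT  (3 entries read)

Entries read for #0: 4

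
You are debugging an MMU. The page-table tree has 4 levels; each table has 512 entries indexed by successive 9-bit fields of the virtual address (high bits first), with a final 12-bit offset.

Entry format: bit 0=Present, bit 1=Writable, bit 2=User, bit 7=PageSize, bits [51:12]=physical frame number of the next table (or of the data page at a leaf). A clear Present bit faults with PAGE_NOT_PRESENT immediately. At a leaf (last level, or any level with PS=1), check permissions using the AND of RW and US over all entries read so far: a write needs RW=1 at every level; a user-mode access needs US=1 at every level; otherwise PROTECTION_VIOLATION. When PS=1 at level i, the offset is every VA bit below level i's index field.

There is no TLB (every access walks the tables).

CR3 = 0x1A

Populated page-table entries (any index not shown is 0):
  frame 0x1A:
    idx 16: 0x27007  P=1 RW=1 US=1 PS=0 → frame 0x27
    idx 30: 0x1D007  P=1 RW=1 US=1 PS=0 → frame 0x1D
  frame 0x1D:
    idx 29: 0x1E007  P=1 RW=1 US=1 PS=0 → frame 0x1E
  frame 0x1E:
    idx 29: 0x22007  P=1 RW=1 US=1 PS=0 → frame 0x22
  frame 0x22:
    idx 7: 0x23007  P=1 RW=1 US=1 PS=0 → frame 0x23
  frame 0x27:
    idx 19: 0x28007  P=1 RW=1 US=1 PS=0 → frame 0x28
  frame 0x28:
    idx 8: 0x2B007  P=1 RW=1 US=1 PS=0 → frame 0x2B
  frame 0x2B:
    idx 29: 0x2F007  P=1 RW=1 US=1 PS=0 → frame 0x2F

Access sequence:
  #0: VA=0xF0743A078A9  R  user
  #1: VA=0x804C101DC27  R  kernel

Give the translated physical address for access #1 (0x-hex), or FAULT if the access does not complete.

Per-access translation:
#0 VA=0xF0743A078A9 (r,user):
  L0: frame=0x1A idx=30 entry=0x1D007 [P=1 RW=1 US=1 PS=0]
  L1: frame=0x1D idx=29 entry=0x1E007 [P=1 RW=1 US=1 PS=0]
  L2: frame=0x1E idx=29 entry=0x22007 [P=1 RW=1 US=1 PS=0]
  L3: frame=0x22 idx=7 entry=0x23007 [P=1 RW=1 US=1 PS=0]
  ⇒ phys 0x238A9  [4 reads]
#1 VA=0x804C101DC27 (r,kernel):
  L0: frame=0x1A idx=16 entry=0x27007 [P=1 RW=1 US=1 PS=0]
  L1: frame=0x27 idx=19 entry=0x28007 [P=1 RW=1 US=1 PS=0]
  L2: frame=0x28 idx=8 entry=0x2B007 [P=1 RW=1 US=1 PS=0]
  L3: frame=0x2B idx=29 entry=0x2F007 [P=1 RW=1 US=1 PS=0]
  ⇒ phys 0x2FC27  [4 reads]

Access #1 PA: 0x2FC27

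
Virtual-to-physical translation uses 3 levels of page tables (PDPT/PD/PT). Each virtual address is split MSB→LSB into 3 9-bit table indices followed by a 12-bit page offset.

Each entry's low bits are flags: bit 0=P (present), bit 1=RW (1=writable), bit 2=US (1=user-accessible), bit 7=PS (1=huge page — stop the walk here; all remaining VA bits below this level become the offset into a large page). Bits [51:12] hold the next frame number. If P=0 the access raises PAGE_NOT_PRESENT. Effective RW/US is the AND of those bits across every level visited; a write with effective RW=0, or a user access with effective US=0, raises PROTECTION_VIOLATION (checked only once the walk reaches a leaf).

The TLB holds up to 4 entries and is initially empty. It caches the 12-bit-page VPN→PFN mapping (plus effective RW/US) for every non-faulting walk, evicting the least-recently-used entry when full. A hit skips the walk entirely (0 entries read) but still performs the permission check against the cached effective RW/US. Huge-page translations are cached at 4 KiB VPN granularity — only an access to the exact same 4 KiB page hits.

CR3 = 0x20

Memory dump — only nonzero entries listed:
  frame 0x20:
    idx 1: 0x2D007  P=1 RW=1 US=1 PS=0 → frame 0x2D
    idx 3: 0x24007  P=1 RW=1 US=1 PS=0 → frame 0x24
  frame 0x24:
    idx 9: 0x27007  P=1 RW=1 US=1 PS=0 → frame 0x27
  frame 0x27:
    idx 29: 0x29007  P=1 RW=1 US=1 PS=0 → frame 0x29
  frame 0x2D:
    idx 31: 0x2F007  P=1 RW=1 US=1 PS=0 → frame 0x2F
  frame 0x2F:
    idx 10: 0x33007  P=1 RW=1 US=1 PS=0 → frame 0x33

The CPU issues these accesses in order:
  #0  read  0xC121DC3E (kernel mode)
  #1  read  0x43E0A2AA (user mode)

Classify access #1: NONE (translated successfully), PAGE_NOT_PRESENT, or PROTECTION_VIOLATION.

Trace:
#0 VA=0xC121DC3E (r,kernel):
  L0 @0x20[3] → 0x24007  P=1,RW=1,US=1,PS=0
  L1 @0x24[9] → 0x27007  P=1,RW=1,US=1,PS=0
  L2 @0x27[29] → 0x29007  P=1,RW=1,US=1,PS=0
  ✓ 0x29C3E  — 3 lookups
#1 VA=0x43E0A2AA (r,user):
  L0 @0x20[1] → 0x2D007  P=1,RW=1,US=1,PS=0
  L1 @0x2D[31] → 0x2F007  P=1,RW=1,US=1,PS=0
  L2 @0x2F[10] → 0x33007  P=1,RW=1,US=1,PS=0
  ✓ 0x332AA  — 3 lookups

Access #1 fault: NONE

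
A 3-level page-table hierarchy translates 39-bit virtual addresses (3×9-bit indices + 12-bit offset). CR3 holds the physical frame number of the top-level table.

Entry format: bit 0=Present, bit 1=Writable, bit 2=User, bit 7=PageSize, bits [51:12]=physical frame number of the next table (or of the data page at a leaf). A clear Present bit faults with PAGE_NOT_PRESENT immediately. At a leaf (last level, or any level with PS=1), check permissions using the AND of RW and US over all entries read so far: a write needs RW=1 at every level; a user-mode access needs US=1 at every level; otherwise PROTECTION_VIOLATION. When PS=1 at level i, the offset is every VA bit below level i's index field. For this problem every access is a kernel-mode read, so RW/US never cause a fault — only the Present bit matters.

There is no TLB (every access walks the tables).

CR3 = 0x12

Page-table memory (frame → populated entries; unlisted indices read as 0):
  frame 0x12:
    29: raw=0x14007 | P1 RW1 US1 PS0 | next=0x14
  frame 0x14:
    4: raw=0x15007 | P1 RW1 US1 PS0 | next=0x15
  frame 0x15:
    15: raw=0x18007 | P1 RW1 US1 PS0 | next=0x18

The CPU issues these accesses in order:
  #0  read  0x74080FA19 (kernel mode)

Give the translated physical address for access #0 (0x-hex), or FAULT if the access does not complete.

Trace:
#0 VA=0x74080FA19 (r,kernel):
  L0: frame=0x12 idx=29 entry=0x14007 [P=1 RW=1 US=1 PS=0]
  L1: frame=0x14 idx=4 entry=0x15007 [P=1 RW=1 US=1 PS=0]
  L2: frame=0x15 idx=15 entry=0x18007 [P=1 RW=1 US=1 PS=0]
  → PA=0x18A19  (3 entries read)

Access #0 PA: 0x18A19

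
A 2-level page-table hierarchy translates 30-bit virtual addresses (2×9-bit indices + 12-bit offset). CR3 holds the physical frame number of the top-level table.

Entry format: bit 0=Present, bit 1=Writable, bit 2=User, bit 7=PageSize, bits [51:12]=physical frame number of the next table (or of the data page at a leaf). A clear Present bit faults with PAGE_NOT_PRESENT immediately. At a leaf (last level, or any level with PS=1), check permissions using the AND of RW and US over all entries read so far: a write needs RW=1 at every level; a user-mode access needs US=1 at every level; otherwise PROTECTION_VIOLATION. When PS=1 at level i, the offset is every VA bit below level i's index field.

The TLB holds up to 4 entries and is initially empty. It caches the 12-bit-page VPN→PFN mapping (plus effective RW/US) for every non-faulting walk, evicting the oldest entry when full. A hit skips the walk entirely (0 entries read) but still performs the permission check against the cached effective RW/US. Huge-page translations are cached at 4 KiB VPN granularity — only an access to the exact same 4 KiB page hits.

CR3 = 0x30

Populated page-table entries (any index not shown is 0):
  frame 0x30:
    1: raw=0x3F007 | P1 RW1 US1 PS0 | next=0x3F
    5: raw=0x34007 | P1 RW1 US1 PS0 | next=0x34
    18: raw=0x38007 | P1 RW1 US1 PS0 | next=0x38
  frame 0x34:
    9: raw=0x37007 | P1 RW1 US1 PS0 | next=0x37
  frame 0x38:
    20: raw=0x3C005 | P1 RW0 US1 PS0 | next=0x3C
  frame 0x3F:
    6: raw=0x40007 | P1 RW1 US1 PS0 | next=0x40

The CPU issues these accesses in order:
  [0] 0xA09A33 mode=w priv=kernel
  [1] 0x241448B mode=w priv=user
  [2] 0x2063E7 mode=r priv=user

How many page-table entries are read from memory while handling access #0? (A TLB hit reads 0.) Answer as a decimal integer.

Trace:
#0 VA=0xA09A33 (w,kernel):
  L0: frame=0x30 idx=5 entry=0x34007 [P=1 RW=1 US=1 PS=0]
  L1: frame=0x34 idx=9 entry=0x37007 [P=1 RW=1 US=1 PS=0]
  ✓ 0x37A33  — 2 lookups
#1 VA=0x241448B (w,user):
  L0: frame=0x30 idx=18 entry=0x38007 [P=1 RW=1 US=1 PS=0]
  L1: frame=0x38 idx=20 entry=0x3C005 [P=1 RW=0 US=1 PS=0]
  → PROTECTION_VIOLATION  (2 entries read)
#2 VA=0x2063E7 (r,user):
  L0: frame=0x30 idx=1 entry=0x3F007 [P=1 RW=1 US=1 PS=0]
  L1: frame=0x3F idx=6 entry=0x40007 [P=1 RW=1 US=1 PS=0]
  ✓ 0x403E7  — 2 lookups

Entries read for #0: 2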